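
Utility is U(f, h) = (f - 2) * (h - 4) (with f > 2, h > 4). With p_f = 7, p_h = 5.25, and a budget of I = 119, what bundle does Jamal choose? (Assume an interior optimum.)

MU_f = (h−4), MU_h = (f−2).
MRS = (h−4)/(f−2).
Tangency: set MRS = p_f/p_h = 7/5.25 = 4/3.
So (h − 4)/(f − 2) = 4/3, i.e. (h − 4) = (4/3)·(f − 2).
Rewrite the budget in excess-of-subsistence terms: 7·(f − 2) + 5.25·(h − 4) = 119 − 7·2 − 5.25·4 = 84.
Substituting, 14·(f − 2) = 84, so f − 2 = 6 and f* = 8.
Then h − 4 = (4/3)·6 = 8, so h* = 12.

f* = 8, h* = 12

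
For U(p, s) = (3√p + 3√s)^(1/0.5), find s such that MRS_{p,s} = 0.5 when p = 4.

s = 1

For CES with ρ = 0.5, MRS = √(s/p).
Setting √(s/4) = 0.5 gives s/4 = 0.25 and s = 1.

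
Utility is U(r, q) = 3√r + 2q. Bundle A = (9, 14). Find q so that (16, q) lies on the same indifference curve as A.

U(9, 14) = 37.
Set U(16, q) = 37 and solve.
With r = 16: √16 = 4, so 2q = 37 − 3·4 = 25 and q = 12.5.
Check: U(16, 12.5) = 37.

q = 12.5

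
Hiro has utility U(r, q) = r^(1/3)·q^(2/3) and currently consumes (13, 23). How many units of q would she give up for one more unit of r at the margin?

MRS = 23/26

MU_r = 1/3·r^(-2/3)·q^(2/3) and MU_q = 2/3·r^(1/3)·q^(-1/3).
MRS = MU_r/MU_q = (0.5)·q/r.
At (13, 23): MRS = 23/26.
So at (13, 23) the consumer would give up 23/26 units of q for one more unit of r.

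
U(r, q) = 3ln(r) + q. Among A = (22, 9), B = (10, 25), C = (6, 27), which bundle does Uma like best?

Evaluate utility at each bundle:
U(A) = 18.273.
U(B) = 31.908.
U(C) = 32.375.
Highest utility is C, so C ≻ B ≻ A.

Bundle C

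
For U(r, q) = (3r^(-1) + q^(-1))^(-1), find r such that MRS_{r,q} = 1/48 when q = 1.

For CES with ρ = -1, MRS = (3/1)·(q/r)^2.
Setting (3/1)·(1/r)^2 = 1/48 gives (1/r)^2 = 1/144, so 1/r = 1/12 and r = 12.

r = 12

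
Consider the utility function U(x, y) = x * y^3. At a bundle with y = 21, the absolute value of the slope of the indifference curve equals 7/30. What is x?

MU_x = y^3 and MU_y = 3·x·y^2.
MRS = MU_x/MU_y = (1/3)·y/x.
Substitute y = 21: MRS = 7/x. Setting 7/x = 7/30 gives x = 7/(7/30) = 30.

x = 30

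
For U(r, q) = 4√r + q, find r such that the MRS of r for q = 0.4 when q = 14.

MU_r = 4/(2√r), MU_q = 1.
MRS = 4/(2√r) ÷ 1.
MRS depends only on r: 2/√r = 0.4 ⇒ √r = 2/0.4 = 5 ⇒ r = 25.

r = 25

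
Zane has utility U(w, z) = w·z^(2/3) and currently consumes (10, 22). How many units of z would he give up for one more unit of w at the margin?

MRS = 3.3

MU_w = z^(2/3) and MU_z = 2/3·w·z^(-1/3).
MRS = MU_w/MU_z = (1.5)·z/w.
At (10, 22): MRS = 3.3.
That is, one extra unit of w is worth 3.3 units of z at the margin.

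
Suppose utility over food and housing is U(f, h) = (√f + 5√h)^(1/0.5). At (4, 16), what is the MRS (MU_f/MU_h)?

For CES with ρ = 0.5, MRS = (1/5)·√(h/f).
At (4, 16): MRS = 0.4.
That is, one extra unit of f is worth 0.4 units of h at the margin.

MRS = 0.4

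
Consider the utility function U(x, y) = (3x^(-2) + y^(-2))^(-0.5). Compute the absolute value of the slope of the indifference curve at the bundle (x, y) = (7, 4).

MRS = 192/343

For CES with ρ = -2, MRS = (3/1)·(y/x)^3.
At (7, 4): MRS = 192/343.
The indifference curve has slope −192/343 at this bundle.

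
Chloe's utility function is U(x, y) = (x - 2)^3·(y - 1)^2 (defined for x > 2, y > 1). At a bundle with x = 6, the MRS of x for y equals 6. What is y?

y = 17

MU_x = 3·(x−2)^2·(y−1)^2, MU_y = 2·(x−2)^3·(y−1).
MRS = (3/2)·(y−1)/(x−2).
Substitute x = 6: MRS = (y − 1)/(8/3). Setting this equal to 6 gives y − 1 = 6·(8/3) = 16, so y = 17.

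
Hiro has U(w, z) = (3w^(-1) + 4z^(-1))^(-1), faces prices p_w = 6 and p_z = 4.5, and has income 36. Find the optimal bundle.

w* = 3, z* = 4

For CES with ρ = -1, MRS = (3/4)·(z/w)^2.
Tangency: set MRS = p_w/p_z = 6/4.5 = 4/3.
So (z/w)^2 = 16/9; taking the square root, z/w = 4/3, i.e. z = (4/3)·w.
Substitute into the budget 6·w + 4.5·z = 36: 12·w = 36, so w* = 3 and z* = (4/3)·3 = 4.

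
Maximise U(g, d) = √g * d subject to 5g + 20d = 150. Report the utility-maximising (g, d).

g* = 10, d* = 5

MU_g = 0.5·g^(-0.5)·d and MU_d = √g.
MRS = MU_g/MU_d = (0.5)·d/g.
Tangency: set MRS = p_g/p_d = 5/20 = 0.25.
So (0.5)·d/g = 0.25, i.e. d = 0.5·g.
Substitute into the budget 5·g + 20·d = 150: 15·g = 150, so g* = 10.
Then d* = 0.5·10 = 5.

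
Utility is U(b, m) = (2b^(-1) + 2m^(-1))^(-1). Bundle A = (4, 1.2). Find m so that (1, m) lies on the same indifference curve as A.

U depends on (b, m) only through S = 2b^(-1) + 2m^(-1), so equal utility means equal S. At (4, 1.2): S = 13/6.
With b = 1: 2·1^(-1) = 2, so 2m^(-1) = 13/6 − 2 = 1/6, i.e. m^(-1) = 1/12.
Hence m = 1/(1/12) = 12.
Check: U(1, 12) = 0.4615.

m = 12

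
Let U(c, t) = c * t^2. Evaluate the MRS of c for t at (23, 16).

MU_c = t^2 and MU_t = 2·c·t.
MRS = MU_c/MU_t = (1/2)·t/c.
At (23, 16): MRS = 8/23.
So at (23, 16) the consumer would give up 8/23 units of t for one more unit of c.

MRS = 8/23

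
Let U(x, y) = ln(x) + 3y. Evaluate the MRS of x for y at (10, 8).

MU_x = 1/x, MU_y = 3.
MRS = 1/x ÷ 3.
At (10, 8): MRS = 1/30.
That is, one extra unit of x is worth 1/30 units of y at the margin.

MRS = 1/30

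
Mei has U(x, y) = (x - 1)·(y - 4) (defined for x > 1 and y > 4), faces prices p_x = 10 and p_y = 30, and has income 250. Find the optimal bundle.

x* = 7, y* = 6

MU_x = (y−4), MU_y = (x−1).
MRS = (y−4)/(x−1).
Tangency: set MRS = p_x/p_y = 10/30 = 1/3.
So (y − 4)/(x − 1) = 1/3, i.e. (y − 4) = (1/3)·(x − 1).
Rewrite the budget in excess-of-subsistence terms: 10·(x − 1) + 30·(y − 4) = 250 − 10·1 − 30·4 = 120.
Substituting, 20·(x − 1) = 120, so x − 1 = 6 and x* = 7.
Then y − 4 = (1/3)·6 = 2, so y* = 6.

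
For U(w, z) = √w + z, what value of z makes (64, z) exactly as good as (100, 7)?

U(100, 7) = 17.
Set U(64, z) = 17 and solve.
With w = 64: √64 = 8, so z = 17 − 8 = 9.
Check: U(64, 9) = 17.

z = 9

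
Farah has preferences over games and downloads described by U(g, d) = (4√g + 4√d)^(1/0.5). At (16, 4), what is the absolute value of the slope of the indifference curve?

MRS = 0.5

For CES with ρ = 0.5, MRS = √(d/g).
At (16, 4): MRS = 0.5.
That is, one extra unit of g is worth 0.5 units of d at the margin.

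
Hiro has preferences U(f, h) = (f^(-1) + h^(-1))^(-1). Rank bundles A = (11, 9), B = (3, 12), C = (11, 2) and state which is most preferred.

Evaluate utility at each bundle:
U(A) = 4.950.
U(B) = 2.400.
U(C) = 1.692.
Highest utility is A, so A ≻ B ≻ C.

Bundle A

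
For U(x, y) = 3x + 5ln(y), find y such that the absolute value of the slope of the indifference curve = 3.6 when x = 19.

MU_x = 3, MU_y = 5/y.
MRS = 3 ÷ (5/y).
MRS depends only on y: 0.6·y = 3.6 ⇒ y = 3.6/0.6 = 6.

y = 6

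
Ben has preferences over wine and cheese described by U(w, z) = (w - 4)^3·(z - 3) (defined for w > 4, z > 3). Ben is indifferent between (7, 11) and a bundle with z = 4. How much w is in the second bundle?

w = 10

U(7, 11) = 216.
Set U(w, 4) = 216 and solve.
With z = 4: (4 − 3) = 1, so (w − 4)^3 = 216/1 = 216.
Taking the cube root (with w > 4): w − 4 = 6, so w = 10.
Check: U(10, 4) = 216.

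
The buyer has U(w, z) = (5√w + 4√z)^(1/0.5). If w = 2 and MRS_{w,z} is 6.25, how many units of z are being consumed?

z = 50

For CES with ρ = 0.5, MRS = (5/4)·√(z/w).
Setting (5/4)·√(z/2) = 6.25 gives √(z/2) = 5, so z/2 = 25 and z = 50.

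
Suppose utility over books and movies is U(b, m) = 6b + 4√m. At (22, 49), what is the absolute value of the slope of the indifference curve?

MRS = 21

MU_b = 6, MU_m = 4/(2√m).
MRS = 6 ÷ (4/(2√m)).
At (22, 49): MRS = 21.
The indifference curve has slope −21 at this bundle.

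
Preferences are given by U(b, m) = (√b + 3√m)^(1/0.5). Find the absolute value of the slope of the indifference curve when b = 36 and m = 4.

For CES with ρ = 0.5, MRS = (1/3)·√(m/b).
At (36, 4): MRS = 1/9.
That is, one extra unit of b is worth 1/9 units of m at the margin.

MRS = 1/9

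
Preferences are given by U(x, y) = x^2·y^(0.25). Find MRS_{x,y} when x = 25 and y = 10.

MRS = 3.2

MU_x = 2·x·y^(0.25) and MU_y = 0.25·x^2·y^(-0.75).
MRS = MU_x/MU_y = (8)·y/x.
At (25, 10): MRS = 3.2.
So at (25, 10) the consumer would give up 3.2 units of y for one more unit of x.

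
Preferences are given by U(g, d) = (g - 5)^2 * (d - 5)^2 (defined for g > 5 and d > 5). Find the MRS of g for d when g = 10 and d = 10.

MRS = 1

MU_g = 2·(g−5)·(d−5)^2, MU_d = 2·(g−5)^2·(d−5).
MRS = (d−5)/(g−5).
At (10, 10): MRS = 1.
So at (10, 10) the consumer would give up 1 units of d for one more unit of g.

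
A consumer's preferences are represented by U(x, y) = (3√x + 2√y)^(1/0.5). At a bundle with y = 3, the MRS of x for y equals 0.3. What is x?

For CES with ρ = 0.5, MRS = (3/2)·√(y/x).
Setting (3/2)·√(3/x) = 0.3 gives √(3/x) = 0.2, so 3/x = 1/25 and x = 75.

x = 75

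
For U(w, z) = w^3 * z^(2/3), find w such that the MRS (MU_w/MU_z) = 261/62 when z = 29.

MU_w = 3·w^2·z^(2/3) and MU_z = 2/3·w^3·z^(-1/3).
MRS = MU_w/MU_z = (4.5)·z/w.
Substitute z = 29: MRS = 130.5/w. Setting 130.5/w = 261/62 gives w = 130.5/(261/62) = 31.

w = 31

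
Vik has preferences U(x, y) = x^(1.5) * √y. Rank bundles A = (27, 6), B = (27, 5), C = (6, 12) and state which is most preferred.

Bundle A

Evaluate utility at each bundle:
U(A) = 343.654.
U(B) = 313.712.
U(C) = 50.912.
Highest utility is A, so A ≻ B ≻ C.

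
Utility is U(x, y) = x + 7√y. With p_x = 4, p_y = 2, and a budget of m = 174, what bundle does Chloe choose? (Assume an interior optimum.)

MU_x = 1, MU_y = 7/(2√y).
MRS = 1 ÷ (7/(2√y)).
Tangency: set MRS = p_x/p_y = 4/2 = 2.
MRS depends only on y: (2/7)·√y = 2 ⇒ √y = 2/(2/7) = 7 ⇒ y* = 49.
From the budget, 4·x = 174 − 2·49 = 76, so x* = 19.

x* = 19, y* = 49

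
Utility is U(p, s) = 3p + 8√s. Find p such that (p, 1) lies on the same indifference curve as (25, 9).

p = 91/3

U(25, 9) = 99.
Set U(p, 1) = 99 and solve.
With s = 1: √1 = 1, so 3p = 99 − 8·1 = 91 and p = 91/3.
Check: U(91/3, 1) = 99.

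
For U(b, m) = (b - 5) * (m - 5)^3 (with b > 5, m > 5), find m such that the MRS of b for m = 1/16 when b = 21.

m = 8

MU_b = (m−5)^3, MU_m = 3·(b−5)·(m−5)^2.
MRS = (1/3)·(m−5)/(b−5).
Substitute b = 21: MRS = (m − 5)/48. Setting this equal to 1/16 gives m − 5 = (1/16)·48 = 3, so m = 8.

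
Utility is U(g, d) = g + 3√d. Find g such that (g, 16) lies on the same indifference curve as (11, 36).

U(11, 36) = 29.
Set U(g, 16) = 29 and solve.
With d = 16: √16 = 4, so g = 29 − 3·4 = 17.
Check: U(17, 16) = 29.

g = 17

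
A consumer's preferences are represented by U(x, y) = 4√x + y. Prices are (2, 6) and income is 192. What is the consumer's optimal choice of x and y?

x* = 36, y* = 20

MU_x = 4/(2√x), MU_y = 1.
MRS = 4/(2√x) ÷ 1.
Tangency: set MRS = p_x/p_y = 2/6 = 1/3.
MRS depends only on x: 2/√x = 1/3 ⇒ √x = 2/(1/3) = 6 ⇒ x* = 36.
From the budget, 6·y = 192 − 2·36 = 120, so y* = 20.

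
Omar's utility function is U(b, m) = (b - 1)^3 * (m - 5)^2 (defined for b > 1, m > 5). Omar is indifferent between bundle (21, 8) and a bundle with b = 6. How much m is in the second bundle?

m = 29

U(21, 8) = 72000.
Set U(6, m) = 72000 and solve.
With b = 6: (6 − 1)^3 = 125, so (m − 5)^2 = 72000/125 = 576.
Taking the square root (with m > 5): m − 5 = 24, so m = 29.
Check: U(6, 29) = 72000.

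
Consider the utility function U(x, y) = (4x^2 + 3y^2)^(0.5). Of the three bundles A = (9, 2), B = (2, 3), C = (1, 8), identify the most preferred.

Bundle A

Evaluate utility at each bundle:
U(A) = 18.330.
U(B) = 6.557.
U(C) = 14.000.
Highest utility is A, so A ≻ C ≻ B.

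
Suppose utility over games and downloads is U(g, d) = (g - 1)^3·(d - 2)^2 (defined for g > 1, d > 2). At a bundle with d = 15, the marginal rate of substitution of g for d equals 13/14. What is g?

g = 22

MU_g = 3·(g−1)^2·(d−2)^2, MU_d = 2·(g−1)^3·(d−2).
MRS = (3/2)·(d−2)/(g−1).
Substitute d = 15: MRS = 19.5/(g − 1). Setting this equal to 13/14 gives g − 1 = 19.5/(13/14) = 21, so g = 22.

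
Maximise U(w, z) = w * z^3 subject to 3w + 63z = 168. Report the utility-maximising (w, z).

w* = 14, z* = 2

MU_w = z^3 and MU_z = 3·w·z^2.
MRS = MU_w/MU_z = (1/3)·z/w.
Tangency: set MRS = p_w/p_z = 3/63 = 1/21.
So (1/3)·z/w = 1/21, i.e. z = (1/7)·w.
Substitute into the budget 3·w + 63·z = 168: 12·w = 168, so w* = 14.
Then z* = (1/7)·14 = 2.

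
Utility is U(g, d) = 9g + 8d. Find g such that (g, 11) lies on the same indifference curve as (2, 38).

U(2, 38) = 322.
Set U(g, 11) = 322 and solve.
9g + 8·11 = 322 ⇒ 9g = 234 ⇒ g = 26.
Check: U(26, 11) = 322.

g = 26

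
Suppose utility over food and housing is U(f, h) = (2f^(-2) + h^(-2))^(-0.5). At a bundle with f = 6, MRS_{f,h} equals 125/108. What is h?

h = 5

For CES with ρ = -2, MRS = (2/1)·(h/f)^3.
Setting (2/1)·(h/6)^3 = 125/108 gives (h/6)^3 = 125/216, so h/6 = 5/6 and h = 5.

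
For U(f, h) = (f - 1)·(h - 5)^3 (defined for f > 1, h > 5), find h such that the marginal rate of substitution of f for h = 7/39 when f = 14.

h = 12

MU_f = (h−5)^3, MU_h = 3·(f−1)·(h−5)^2.
MRS = (1/3)·(h−5)/(f−1).
Substitute f = 14: MRS = (h − 5)/39. Setting this equal to 7/39 gives h − 5 = (7/39)·39 = 7, so h = 12.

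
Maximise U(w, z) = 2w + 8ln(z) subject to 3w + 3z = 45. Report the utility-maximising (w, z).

MU_w = 2, MU_z = 8/z.
MRS = 2 ÷ (8/z).
Tangency: set MRS = p_w/p_z = 3/3 = 1.
MRS depends only on z: 0.25·z = 1 ⇒ z* = 1/0.25 = 4.
From the budget, 3·w = 45 − 3·4 = 33, so w* = 11.

w* = 11, z* = 4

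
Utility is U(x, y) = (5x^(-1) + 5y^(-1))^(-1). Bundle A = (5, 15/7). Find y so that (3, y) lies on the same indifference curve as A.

U depends on (x, y) only through S = 5x^(-1) + 5y^(-1), so equal utility means equal S. At (5, 15/7): S = 10/3.
With x = 3: 5·3^(-1) = 5/3, so 5y^(-1) = 10/3 − 5/3 = 5/3, i.e. y^(-1) = 1/3.
Hence y = 1/(1/3) = 3.
Check: U(3, 3) = 0.3.

y = 3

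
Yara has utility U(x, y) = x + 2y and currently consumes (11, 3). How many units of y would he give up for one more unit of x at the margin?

MRS = 0.5

MU_x = 1, MU_y = 2, so MRS = 1/2 = 0.5 at every bundle.
At (11, 3): MRS = 0.5.
That is, one extra unit of x is worth 0.5 units of y at the margin.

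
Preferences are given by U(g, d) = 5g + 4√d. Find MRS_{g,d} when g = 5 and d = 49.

MU_g = 5, MU_d = 4/(2√d).
MRS = 5 ÷ (4/(2√d)).
At (5, 49): MRS = 17.5.
That is, one extra unit of g is worth 17.5 units of d at the margin.

MRS = 17.5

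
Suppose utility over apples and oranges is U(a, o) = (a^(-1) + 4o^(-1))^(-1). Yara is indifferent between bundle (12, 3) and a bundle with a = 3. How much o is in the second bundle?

o = 48/13

U depends on (a, o) only through S = a^(-1) + 4o^(-1), so equal utility means equal S. At (12, 3): S = 17/12.
With a = 3: 3^(-1) = 1/3, so 4o^(-1) = 17/12 − 1/3 = 13/12, i.e. o^(-1) = 13/48.
Hence o = 1/(13/48) = 48/13.
Check: U(3, 48/13) = 0.7059.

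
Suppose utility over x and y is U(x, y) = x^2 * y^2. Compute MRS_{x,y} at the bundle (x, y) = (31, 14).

MRS = 14/31

MU_x = 2·x·y^2 and MU_y = 2·x^2·y.
MRS = MU_x/MU_y = y/x.
At (31, 14): MRS = 14/31.
The indifference curve has slope −14/31 at this bundle.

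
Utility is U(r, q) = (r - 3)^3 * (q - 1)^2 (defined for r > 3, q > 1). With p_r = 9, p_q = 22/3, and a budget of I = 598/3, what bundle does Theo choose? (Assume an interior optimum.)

r* = 14, q* = 10

MU_r = 3·(r−3)^2·(q−1)^2, MU_q = 2·(r−3)^3·(q−1).
MRS = (3/2)·(q−1)/(r−3).
Tangency: set MRS = p_r/p_q = 9/(22/3) = 27/22.
So (3/2)·(q − 1)/(r − 3) = 27/22, i.e. (q − 1) = (9/11)·(r − 3).
Rewrite the budget in excess-of-subsistence terms: 9·(r − 3) + (22/3)·(q − 1) = 598/3 − 9·3 − (22/3)·1 = 165.
Substituting, 15·(r − 3) = 165, so r − 3 = 11 and r* = 14.
Then q − 1 = (9/11)·11 = 9, so q* = 10.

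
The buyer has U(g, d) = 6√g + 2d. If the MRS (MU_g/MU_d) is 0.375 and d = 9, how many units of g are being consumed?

g = 16

MU_g = 6/(2√g), MU_d = 2.
MRS = 6/(2√g) ÷ 2.
MRS depends only on g: 1.5/√g = 0.375 ⇒ √g = 1.5/0.375 = 4 ⇒ g = 16.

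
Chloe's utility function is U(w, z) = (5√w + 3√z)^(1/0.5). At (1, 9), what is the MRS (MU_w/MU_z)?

MRS = 5

For CES with ρ = 0.5, MRS = (5/3)·√(z/w).
At (1, 9): MRS = 5.
That is, one extra unit of w is worth 5 units of z at the margin.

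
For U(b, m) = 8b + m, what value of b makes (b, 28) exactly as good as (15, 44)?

b = 17

U(15, 44) = 164.
Set U(b, 28) = 164 and solve.
8b + 28 = 164 ⇒ 8b = 136 ⇒ b = 17.
Check: U(17, 28) = 164.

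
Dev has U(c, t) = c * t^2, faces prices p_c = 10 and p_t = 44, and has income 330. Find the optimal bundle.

MU_c = t^2 and MU_t = 2·c·t.
MRS = MU_c/MU_t = (1/2)·t/c.
Tangency: set MRS = p_c/p_t = 10/44 = 5/22.
So (1/2)·t/c = 5/22, i.e. t = (5/11)·c.
Substitute into the budget 10·c + 44·t = 330: 30·c = 330, so c* = 11.
Then t* = (5/11)·11 = 5.

c* = 11, t* = 5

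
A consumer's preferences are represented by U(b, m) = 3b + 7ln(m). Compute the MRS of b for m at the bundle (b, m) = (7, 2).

MU_b = 3, MU_m = 7/m.
MRS = 3 ÷ (7/m).
At (7, 2): MRS = 6/7.
The indifference curve has slope −6/7 at this bundle.

MRS = 6/7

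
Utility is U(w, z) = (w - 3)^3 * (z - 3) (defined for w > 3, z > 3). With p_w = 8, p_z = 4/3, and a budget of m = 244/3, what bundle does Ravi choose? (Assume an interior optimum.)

MU_w = 3·(w−3)^2·(z−3), MU_z = (w−3)^3.
MRS = (3/1)·(z−3)/(w−3).
Tangency: set MRS = p_w/p_z = 8/(4/3) = 6.
So (3/1)·(z − 3)/(w − 3) = 6, i.e. (z − 3) = 2·(w − 3).
Rewrite the budget in excess-of-subsistence terms: 8·(w − 3) + (4/3)·(z − 3) = 244/3 − 8·3 − (4/3)·3 = 160/3.
Substituting, (32/3)·(w − 3) = 160/3, so w − 3 = 5 and w* = 8.
Then z − 3 = 2·5 = 10, so z* = 13.

w* = 8, z* = 13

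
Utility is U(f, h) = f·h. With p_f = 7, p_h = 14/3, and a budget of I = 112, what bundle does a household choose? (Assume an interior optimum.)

f* = 8, h* = 12

MU_f = h and MU_h = f.
MRS = MU_f/MU_h = h/f.
Tangency: set MRS = p_f/p_h = 7/(14/3) = 1.5.
So h/f = 1.5, i.e. h = 1.5·f.
Substitute into the budget 7·f + (14/3)·h = 112: 14·f = 112, so f* = 8.
Then h* = 1.5·8 = 12.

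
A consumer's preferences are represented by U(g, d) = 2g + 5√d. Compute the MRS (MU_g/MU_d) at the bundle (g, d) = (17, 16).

MU_g = 2, MU_d = 5/(2√d).
MRS = 2 ÷ (5/(2√d)).
At (17, 16): MRS = 3.2.
That is, one extra unit of g is worth 3.2 units of d at the margin.

MRS = 3.2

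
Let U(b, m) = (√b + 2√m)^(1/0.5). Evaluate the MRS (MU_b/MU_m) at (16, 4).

MRS = 0.25

For CES with ρ = 0.5, MRS = (1/2)·√(m/b).
At (16, 4): MRS = 0.25.
The indifference curve has slope −0.25 at this bundle.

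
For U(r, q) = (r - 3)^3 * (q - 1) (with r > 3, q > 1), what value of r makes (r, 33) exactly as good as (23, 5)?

U(23, 5) = 32000.
Set U(r, 33) = 32000 and solve.
With q = 33: (33 − 1) = 32, so (r − 3)^3 = 32000/32 = 1000.
Taking the cube root (with r > 3): r − 3 = 10, so r = 13.
Check: U(13, 33) = 32000.

r = 13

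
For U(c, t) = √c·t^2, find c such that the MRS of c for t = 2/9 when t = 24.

MU_c = 0.5·c^(-0.5)·t^2 and MU_t = 2·√c·t.
MRS = MU_c/MU_t = (0.25)·t/c.
Substitute t = 24: MRS = 6/c. Setting 6/c = 2/9 gives c = 6/(2/9) = 27.

c = 27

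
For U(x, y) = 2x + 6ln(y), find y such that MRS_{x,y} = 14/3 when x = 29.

y = 14

MU_x = 2, MU_y = 6/y.
MRS = 2 ÷ (6/y).
MRS depends only on y: (1/3)·y = 14/3 ⇒ y = (14/3)/(1/3) = 14.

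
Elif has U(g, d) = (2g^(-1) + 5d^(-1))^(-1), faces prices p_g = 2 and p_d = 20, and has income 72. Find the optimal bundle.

For CES with ρ = -1, MRS = (2/5)·(d/g)^2.
Tangency: set MRS = p_g/p_d = 2/20 = 0.1.
So (d/g)^2 = 0.25; taking the square root, d/g = 0.5, i.e. d = 0.5·g.
Substitute into the budget 2·g + 20·d = 72: 12·g = 72, so g* = 6 and d* = 0.5·6 = 3.

g* = 6, d* = 3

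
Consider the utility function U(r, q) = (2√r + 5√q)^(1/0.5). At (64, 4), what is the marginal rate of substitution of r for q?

MRS = 0.1

For CES with ρ = 0.5, MRS = (2/5)·√(q/r).
At (64, 4): MRS = 0.1.
That is, one extra unit of r is worth 0.1 units of q at the margin.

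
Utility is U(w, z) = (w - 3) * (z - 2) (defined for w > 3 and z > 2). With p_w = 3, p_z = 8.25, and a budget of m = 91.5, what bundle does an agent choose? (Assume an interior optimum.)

MU_w = (z−2), MU_z = (w−3).
MRS = (z−2)/(w−3).
Tangency: set MRS = p_w/p_z = 3/8.25 = 4/11.
So (z − 2)/(w − 3) = 4/11, i.e. (z − 2) = (4/11)·(w − 3).
Rewrite the budget in excess-of-subsistence terms: 3·(w − 3) + 8.25·(z − 2) = 91.5 − 3·3 − 8.25·2 = 66.
Substituting, 6·(w − 3) = 66, so w − 3 = 11 and w* = 14.
Then z − 2 = (4/11)·11 = 4, so z* = 6.

w* = 14, z* = 6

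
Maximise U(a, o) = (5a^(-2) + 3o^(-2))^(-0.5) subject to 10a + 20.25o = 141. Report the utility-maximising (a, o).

a* = 6, o* = 4

For CES with ρ = -2, MRS = (5/3)·(o/a)^3.
Tangency: set MRS = p_a/p_o = 10/20.25 = 40/81.
So (o/a)^3 = 8/27; taking the cube root, o/a = 2/3, i.e. o = (2/3)·a.
Substitute into the budget 10·a + 20.25·o = 141: 23.5·a = 141, so a* = 6 and o* = (2/3)·6 = 4.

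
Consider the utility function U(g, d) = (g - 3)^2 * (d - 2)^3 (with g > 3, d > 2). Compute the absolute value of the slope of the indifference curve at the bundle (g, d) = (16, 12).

MRS = 20/39

MU_g = 2·(g−3)·(d−2)^3, MU_d = 3·(g−3)^2·(d−2)^2.
MRS = (2/3)·(d−2)/(g−3).
At (16, 12): MRS = 20/39.
So at (16, 12) the consumer would give up 20/39 units of d for one more unit of g.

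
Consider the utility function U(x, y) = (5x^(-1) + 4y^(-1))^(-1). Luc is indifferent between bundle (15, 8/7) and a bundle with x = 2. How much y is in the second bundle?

y = 3

U depends on (x, y) only through S = 5x^(-1) + 4y^(-1), so equal utility means equal S. At (15, 8/7): S = 23/6.
With x = 2: 5·2^(-1) = 2.5, so 4y^(-1) = 23/6 − 2.5 = 4/3, i.e. y^(-1) = 1/3.
Hence y = 1/(1/3) = 3.
Check: U(2, 3) = 0.2609.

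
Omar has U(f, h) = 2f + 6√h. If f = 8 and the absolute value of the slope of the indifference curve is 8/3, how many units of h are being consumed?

h = 16

MU_f = 2, MU_h = 6/(2√h).
MRS = 2 ÷ (6/(2√h)).
MRS depends only on h: (2/3)·√h = 8/3 ⇒ √h = (8/3)/(2/3) = 4 ⇒ h = 16.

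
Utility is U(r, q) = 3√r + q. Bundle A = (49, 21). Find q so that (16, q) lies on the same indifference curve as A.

U(49, 21) = 42.
Set U(16, q) = 42 and solve.
With r = 16: √16 = 4, so q = 42 − 3·4 = 30.
Check: U(16, 30) = 42.

q = 30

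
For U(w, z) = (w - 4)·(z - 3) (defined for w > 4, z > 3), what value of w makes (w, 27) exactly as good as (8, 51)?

w = 12

U(8, 51) = 192.
Set U(w, 27) = 192 and solve.
With z = 27: (27 − 3) = 24, so (w − 4) = 192/24 = 8.
So w = 4 + 8 = 12.
Check: U(12, 27) = 192.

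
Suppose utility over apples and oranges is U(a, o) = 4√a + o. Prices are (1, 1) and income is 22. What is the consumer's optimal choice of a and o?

a* = 4, o* = 18

MU_a = 4/(2√a), MU_o = 1.
MRS = 4/(2√a) ÷ 1.
Tangency: set MRS = p_a/p_o = 1/1 = 1.
MRS depends only on a: 2/√a = 1 ⇒ √a = 2/1 = 2 ⇒ a* = 4.
From the budget, 1·o = 22 − 1·4 = 18, so o* = 18.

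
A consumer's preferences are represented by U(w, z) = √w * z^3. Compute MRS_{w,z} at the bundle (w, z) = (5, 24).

MRS = 0.8

MU_w = 0.5·w^(-0.5)·z^3 and MU_z = 3·√w·z^2.
MRS = MU_w/MU_z = (1/6)·z/w.
At (5, 24): MRS = 0.8.
So at (5, 24) the consumer would give up 0.8 units of z for one more unit of w.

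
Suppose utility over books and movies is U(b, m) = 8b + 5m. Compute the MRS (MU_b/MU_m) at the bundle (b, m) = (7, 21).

MU_b = 8, MU_m = 5, so MRS = 8/5 = 1.6 at every bundle.
At (7, 21): MRS = 1.6.
The indifference curve has slope −1.6 at this bundle.

MRS = 1.6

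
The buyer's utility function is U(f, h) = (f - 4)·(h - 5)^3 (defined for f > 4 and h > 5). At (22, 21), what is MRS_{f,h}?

MU_f = (h−5)^3, MU_h = 3·(f−4)·(h−5)^2.
MRS = (1/3)·(h−5)/(f−4).
At (22, 21): MRS = 8/27.
The indifference curve has slope −8/27 at this bundle.

MRS = 8/27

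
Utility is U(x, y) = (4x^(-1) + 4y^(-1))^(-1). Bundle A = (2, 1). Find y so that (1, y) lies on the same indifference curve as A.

y = 2

U depends on (x, y) only through S = 4x^(-1) + 4y^(-1), so equal utility means equal S. At (2, 1): S = 6.
With x = 1: 4·1^(-1) = 4, so 4y^(-1) = 6 − 4 = 2, i.e. y^(-1) = 0.5.
Hence y = 1/0.5 = 2.
Check: U(1, 2) = 0.1667.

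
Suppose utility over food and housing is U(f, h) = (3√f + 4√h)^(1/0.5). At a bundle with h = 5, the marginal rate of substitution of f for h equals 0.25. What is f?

f = 45

For CES with ρ = 0.5, MRS = (3/4)·√(h/f).
Setting (3/4)·√(5/f) = 0.25 gives √(5/f) = 1/3, so 5/f = 1/9 and f = 45.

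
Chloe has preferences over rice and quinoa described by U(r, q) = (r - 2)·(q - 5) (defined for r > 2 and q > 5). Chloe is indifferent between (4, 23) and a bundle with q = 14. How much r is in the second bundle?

U(4, 23) = 36.
Set U(r, 14) = 36 and solve.
With q = 14: (14 − 5) = 9, so (r − 2) = 36/9 = 4.
So r = 2 + 4 = 6.
Check: U(6, 14) = 36.

r = 6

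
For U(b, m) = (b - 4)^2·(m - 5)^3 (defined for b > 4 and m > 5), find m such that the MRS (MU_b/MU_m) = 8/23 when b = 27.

m = 17

MU_b = 2·(b−4)·(m−5)^3, MU_m = 3·(b−4)^2·(m−5)^2.
MRS = (2/3)·(m−5)/(b−4).
Substitute b = 27: MRS = (m − 5)/34.5. Setting this equal to 8/23 gives m − 5 = (8/23)·34.5 = 12, so m = 17.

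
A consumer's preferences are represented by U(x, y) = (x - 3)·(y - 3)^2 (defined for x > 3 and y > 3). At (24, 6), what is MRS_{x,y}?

MRS = 1/14

MU_x = (y−3)^2, MU_y = 2·(x−3)·(y−3).
MRS = (1/2)·(y−3)/(x−3).
At (24, 6): MRS = 1/14.
So at (24, 6) the consumer would give up 1/14 units of y for one more unit of x.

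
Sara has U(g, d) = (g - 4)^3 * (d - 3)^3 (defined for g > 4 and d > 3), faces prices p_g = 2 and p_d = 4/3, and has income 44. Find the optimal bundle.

MU_g = 3·(g−4)^2·(d−3)^3, MU_d = 3·(g−4)^3·(d−3)^2.
MRS = (d−3)/(g−4).
Tangency: set MRS = p_g/p_d = 2/(4/3) = 1.5.
So (d − 3)/(g − 4) = 1.5, i.e. (d − 3) = 1.5·(g − 4).
Rewrite the budget in excess-of-subsistence terms: 2·(g − 4) + (4/3)·(d − 3) = 44 − 2·4 − (4/3)·3 = 32.
Substituting, 4·(g − 4) = 32, so g − 4 = 8 and g* = 12.
Then d − 3 = 1.5·8 = 12, so d* = 15.

g* = 12, d* = 15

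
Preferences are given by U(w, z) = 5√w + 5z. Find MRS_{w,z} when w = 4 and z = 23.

MU_w = 5/(2√w), MU_z = 5.
MRS = 5/(2√w) ÷ 5.
At (4, 23): MRS = 0.25.
That is, one extra unit of w is worth 0.25 units of z at the margin.

MRS = 0.25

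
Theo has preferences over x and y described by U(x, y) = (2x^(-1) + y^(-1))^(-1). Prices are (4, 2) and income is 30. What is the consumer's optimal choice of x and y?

For CES with ρ = -1, MRS = (2/1)·(y/x)^2.
Tangency: set MRS = p_x/p_y = 4/2 = 2.
So (y/x)^2 = 1; taking the square root, y/x = 1, i.e. y = x.
Substitute into the budget 4·x + 2·y = 30: 6·x = 30, so x* = 5 and y* = 5.

x* = 5, y* = 5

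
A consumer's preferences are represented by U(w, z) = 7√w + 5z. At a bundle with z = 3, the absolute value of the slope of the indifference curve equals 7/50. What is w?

MU_w = 7/(2√w), MU_z = 5.
MRS = 7/(2√w) ÷ 5.
MRS depends only on w: 0.7/√w = 7/50 ⇒ √w = 0.7/(7/50) = 5 ⇒ w = 25.

w = 25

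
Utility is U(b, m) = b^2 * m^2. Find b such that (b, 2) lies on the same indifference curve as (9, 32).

U(9, 32) = 82944.
Set U(b, 2) = 82944 and solve.
With m = 2: 2^2 = 4, so b^2 = 82944/4 = 20736; taking the square root, b = 144.
Check: U(144, 2) = 82944.

b = 144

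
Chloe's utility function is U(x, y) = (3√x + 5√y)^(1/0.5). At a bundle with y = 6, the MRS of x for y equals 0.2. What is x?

For CES with ρ = 0.5, MRS = (3/5)·√(y/x).
Setting (3/5)·√(6/x) = 0.2 gives √(6/x) = 1/3, so 6/x = 1/9 and x = 54.

x = 54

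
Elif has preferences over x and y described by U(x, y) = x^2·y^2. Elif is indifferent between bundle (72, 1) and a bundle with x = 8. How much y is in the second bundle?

U(72, 1) = 5184.
Set U(8, y) = 5184 and solve.
With x = 8: 8^2 = 64, so y^2 = 5184/64 = 81; taking the square root, y = 9.
Check: U(8, 9) = 5184.

y = 9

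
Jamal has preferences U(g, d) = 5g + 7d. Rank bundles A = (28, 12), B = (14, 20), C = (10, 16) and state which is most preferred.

Evaluate utility at each bundle:
U(A) = 224.
U(B) = 210.
U(C) = 162.
Highest utility is A, so A ≻ B ≻ C.

Bundle A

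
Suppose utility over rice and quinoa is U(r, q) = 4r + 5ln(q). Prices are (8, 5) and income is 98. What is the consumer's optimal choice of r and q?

r* = 11, q* = 2

MU_r = 4, MU_q = 5/q.
MRS = 4 ÷ (5/q).
Tangency: set MRS = p_r/p_q = 8/5 = 1.6.
MRS depends only on q: 0.8·q = 1.6 ⇒ q* = 1.6/0.8 = 2.
From the budget, 8·r = 98 − 5·2 = 88, so r* = 11.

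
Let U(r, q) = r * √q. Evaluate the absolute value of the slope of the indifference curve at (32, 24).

MU_r = √q and MU_q = 0.5·r·q^(-0.5).
MRS = MU_r/MU_q = (2)·q/r.
At (32, 24): MRS = 1.5.
So at (32, 24) the consumer would give up 1.5 units of q for one more unit of r.

MRS = 1.5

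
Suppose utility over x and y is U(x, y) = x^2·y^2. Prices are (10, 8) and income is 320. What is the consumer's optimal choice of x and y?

MU_x = 2·x·y^2 and MU_y = 2·x^2·y.
MRS = MU_x/MU_y = y/x.
Tangency: set MRS = p_x/p_y = 10/8 = 1.25.
So y/x = 1.25, i.e. y = 1.25·x.
Substitute into the budget 10·x + 8·y = 320: 20·x = 320, so x* = 16.
Then y* = 1.25·16 = 20.

x* = 16, y* = 20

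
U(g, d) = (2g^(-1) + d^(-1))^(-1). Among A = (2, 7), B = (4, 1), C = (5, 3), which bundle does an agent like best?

Evaluate utility at each bundle:
U(A) = 0.875.
U(B) = 0.667.
U(C) = 1.364.
Highest utility is C, so C ≻ A ≻ B.

Bundle C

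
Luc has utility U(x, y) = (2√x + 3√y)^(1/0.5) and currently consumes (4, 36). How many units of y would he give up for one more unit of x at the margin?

MRS = 2

For CES with ρ = 0.5, MRS = (2/3)·√(y/x).
At (4, 36): MRS = 2.
So at (4, 36) the consumer would give up 2 units of y for one more unit of x.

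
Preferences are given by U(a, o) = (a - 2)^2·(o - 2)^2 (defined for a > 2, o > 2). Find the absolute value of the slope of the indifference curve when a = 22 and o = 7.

MRS = 0.25

MU_a = 2·(a−2)·(o−2)^2, MU_o = 2·(a−2)^2·(o−2).
MRS = (o−2)/(a−2).
At (22, 7): MRS = 0.25.
The indifference curve has slope −0.25 at this bundle.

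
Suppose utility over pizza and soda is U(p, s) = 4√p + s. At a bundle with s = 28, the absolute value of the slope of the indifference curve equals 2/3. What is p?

MU_p = 4/(2√p), MU_s = 1.
MRS = 4/(2√p) ÷ 1.
MRS depends only on p: 2/√p = 2/3 ⇒ √p = 2/(2/3) = 3 ⇒ p = 9.

p = 9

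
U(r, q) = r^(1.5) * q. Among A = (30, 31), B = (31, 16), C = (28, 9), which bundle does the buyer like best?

Bundle A

Evaluate utility at each bundle:
U(A) = 5093.820.
U(B) = 2761.611.
U(C) = 1333.459.
Highest utility is A, so A ≻ B ≻ C.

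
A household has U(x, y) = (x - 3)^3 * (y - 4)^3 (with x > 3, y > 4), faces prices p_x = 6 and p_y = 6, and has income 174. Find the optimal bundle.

MU_x = 3·(x−3)^2·(y−4)^3, MU_y = 3·(x−3)^3·(y−4)^2.
MRS = (y−4)/(x−3).
Tangency: set MRS = p_x/p_y = 6/6 = 1.
So (y − 4)/(x − 3) = 1, i.e. (y − 4) = (x − 3).
Rewrite the budget in excess-of-subsistence terms: 6·(x − 3) + 6·(y − 4) = 174 − 6·3 − 6·4 = 132.
Substituting, 12·(x − 3) = 132, so x − 3 = 11 and x* = 14.
Then y − 4 = 11, so y* = 15.

x* = 14, y* = 15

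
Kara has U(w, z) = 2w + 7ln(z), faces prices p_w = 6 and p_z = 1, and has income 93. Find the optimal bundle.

MU_w = 2, MU_z = 7/z.
MRS = 2 ÷ (7/z).
Tangency: set MRS = p_w/p_z = 6/1 = 6.
MRS depends only on z: (2/7)·z = 6 ⇒ z* = 6/(2/7) = 21.
From the budget, 6·w = 93 − 1·21 = 72, so w* = 12.

w* = 12, z* = 21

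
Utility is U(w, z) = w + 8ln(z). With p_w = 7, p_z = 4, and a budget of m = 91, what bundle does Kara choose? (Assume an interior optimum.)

w* = 5, z* = 14

MU_w = 1, MU_z = 8/z.
MRS = 1 ÷ (8/z).
Tangency: set MRS = p_w/p_z = 7/4 = 1.75.
MRS depends only on z: 0.125·z = 1.75 ⇒ z* = 1.75/0.125 = 14.
From the budget, 7·w = 91 − 4·14 = 35, so w* = 5.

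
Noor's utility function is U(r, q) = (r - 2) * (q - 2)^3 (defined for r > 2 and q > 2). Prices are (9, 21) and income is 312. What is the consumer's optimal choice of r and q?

r* = 9, q* = 11

MU_r = (q−2)^3, MU_q = 3·(r−2)·(q−2)^2.
MRS = (1/3)·(q−2)/(r−2).
Tangency: set MRS = p_r/p_q = 9/21 = 3/7.
So (1/3)·(q − 2)/(r − 2) = 3/7, i.e. (q − 2) = (9/7)·(r − 2).
Rewrite the budget in excess-of-subsistence terms: 9·(r − 2) + 21·(q − 2) = 312 − 9·2 − 21·2 = 252.
Substituting, 36·(r − 2) = 252, so r − 2 = 7 and r* = 9.
Then q − 2 = (9/7)·7 = 9, so q* = 11.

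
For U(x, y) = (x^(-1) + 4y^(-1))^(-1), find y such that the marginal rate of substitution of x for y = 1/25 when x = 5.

y = 2

For CES with ρ = -1, MRS = (1/4)·(y/x)^2.
Setting (1/4)·(y/5)^2 = 1/25 gives (y/5)^2 = 4/25, so y/5 = 0.4 and y = 2.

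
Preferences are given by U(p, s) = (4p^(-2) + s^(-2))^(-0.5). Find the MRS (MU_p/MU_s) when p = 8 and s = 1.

MRS = 1/128

For CES with ρ = -2, MRS = (4/1)·(s/p)^3.
At (8, 1): MRS = 1/128.
The indifference curve has slope −1/128 at this bundle.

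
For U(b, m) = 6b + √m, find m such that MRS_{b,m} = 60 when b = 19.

MU_b = 6, MU_m = 1/(2√m).
MRS = 6 ÷ (1/(2√m)).
MRS depends only on m: 12·√m = 60 ⇒ √m = 60/12 = 5 ⇒ m = 25.

m = 25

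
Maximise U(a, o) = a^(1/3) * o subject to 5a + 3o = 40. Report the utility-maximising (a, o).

MU_a = 1/3·a^(-2/3)·o and MU_o = a^(1/3).
MRS = MU_a/MU_o = (1/3)·o/a.
Tangency: set MRS = p_a/p_o = 5/3.
So (1/3)·o/a = 5/3, i.e. o = 5·a.
Substitute into the budget 5·a + 3·o = 40: 20·a = 40, so a* = 2.
Then o* = 5·2 = 10.

a* = 2, o* = 10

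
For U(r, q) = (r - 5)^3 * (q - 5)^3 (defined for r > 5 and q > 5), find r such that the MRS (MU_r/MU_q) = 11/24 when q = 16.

r = 29

MU_r = 3·(r−5)^2·(q−5)^3, MU_q = 3·(r−5)^3·(q−5)^2.
MRS = (q−5)/(r−5).
Substitute q = 16: MRS = 11/(r − 5). Setting this equal to 11/24 gives r − 5 = 11/(11/24) = 24, so r = 29.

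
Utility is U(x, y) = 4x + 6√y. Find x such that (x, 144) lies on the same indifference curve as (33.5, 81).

x = 29

U(33.5, 81) = 188.
Set U(x, 144) = 188 and solve.
With y = 144: √144 = 12, so 4x = 188 − 6·12 = 116 and x = 29.
Check: U(29, 144) = 188.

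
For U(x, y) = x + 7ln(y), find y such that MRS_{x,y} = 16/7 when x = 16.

MU_x = 1, MU_y = 7/y.
MRS = 1 ÷ (7/y).
MRS depends only on y: (1/7)·y = 16/7 ⇒ y = (16/7)/(1/7) = 16.

y = 16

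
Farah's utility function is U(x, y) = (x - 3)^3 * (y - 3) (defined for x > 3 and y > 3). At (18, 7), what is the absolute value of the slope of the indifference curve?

MRS = 0.8

MU_x = 3·(x−3)^2·(y−3), MU_y = (x−3)^3.
MRS = (3/1)·(y−3)/(x−3).
At (18, 7): MRS = 0.8.
That is, one extra unit of x is worth 0.8 units of y at the margin.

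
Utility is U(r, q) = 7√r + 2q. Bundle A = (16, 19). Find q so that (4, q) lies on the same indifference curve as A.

U(16, 19) = 66.
Set U(4, q) = 66 and solve.
With r = 4: √4 = 2, so 2q = 66 − 7·2 = 52 and q = 26.
Check: U(4, 26) = 66.

q = 26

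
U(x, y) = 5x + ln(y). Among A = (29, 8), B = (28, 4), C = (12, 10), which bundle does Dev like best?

Bundle A

Evaluate utility at each bundle:
U(A) = 147.079.
U(B) = 141.386.
U(C) = 62.303.
Highest utility is A, so A ≻ B ≻ C.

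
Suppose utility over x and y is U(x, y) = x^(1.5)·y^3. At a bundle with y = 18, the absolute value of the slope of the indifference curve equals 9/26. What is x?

MU_x = 1.5·√x·y^3 and MU_y = 3·x^(1.5)·y^2.
MRS = MU_x/MU_y = (0.5)·y/x.
Substitute y = 18: MRS = 9/x. Setting 9/x = 9/26 gives x = 9/(9/26) = 26.

x = 26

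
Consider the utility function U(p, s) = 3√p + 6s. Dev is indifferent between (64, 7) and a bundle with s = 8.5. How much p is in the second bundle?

p = 25

U(64, 7) = 66.
Set U(p, 8.5) = 66 and solve.
With s = 8.5: 3√p = 66 − 6·8.5 = 15, so √p = 5 and p = 25.
Check: U(25, 8.5) = 66.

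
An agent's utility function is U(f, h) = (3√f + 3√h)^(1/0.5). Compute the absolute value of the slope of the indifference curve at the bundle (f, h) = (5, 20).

For CES with ρ = 0.5, MRS = √(h/f).
At (5, 20): MRS = 2.
So at (5, 20) the consumer would give up 2 units of h for one more unit of f.

MRS = 2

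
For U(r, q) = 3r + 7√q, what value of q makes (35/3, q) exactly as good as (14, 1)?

U(14, 1) = 49.
Set U(35/3, q) = 49 and solve.
With r = 35/3: 7√q = 49 − 3·35/3 = 14, so √q = 2 and q = 4.
Check: U(35/3, 4) = 49.

q = 4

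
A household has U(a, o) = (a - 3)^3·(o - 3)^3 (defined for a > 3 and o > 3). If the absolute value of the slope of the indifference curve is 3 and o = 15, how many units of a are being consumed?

a = 7

MU_a = 3·(a−3)^2·(o−3)^3, MU_o = 3·(a−3)^3·(o−3)^2.
MRS = (o−3)/(a−3).
Substitute o = 15: MRS = 12/(a − 3). Setting this equal to 3 gives a − 3 = 12/3 = 4, so a = 7.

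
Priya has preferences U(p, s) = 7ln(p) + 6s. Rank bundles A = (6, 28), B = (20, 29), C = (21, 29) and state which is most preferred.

Evaluate utility at each bundle:
U(A) = 180.542.
U(B) = 194.970.
U(C) = 195.312.
Highest utility is C, so C ≻ B ≻ A.

Bundle C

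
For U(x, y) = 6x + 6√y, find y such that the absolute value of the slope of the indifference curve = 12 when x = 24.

MU_x = 6, MU_y = 6/(2√y).
MRS = 6 ÷ (6/(2√y)).
MRS depends only on y: 2·√y = 12 ⇒ √y = 12/2 = 6 ⇒ y = 36.

y = 36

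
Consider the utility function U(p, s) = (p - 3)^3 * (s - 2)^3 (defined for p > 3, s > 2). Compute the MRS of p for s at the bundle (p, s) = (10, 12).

MU_p = 3·(p−3)^2·(s−2)^3, MU_s = 3·(p−3)^3·(s−2)^2.
MRS = (s−2)/(p−3).
At (10, 12): MRS = 10/7.
So at (10, 12) the consumer would give up 10/7 units of s for one more unit of p.

MRS = 10/7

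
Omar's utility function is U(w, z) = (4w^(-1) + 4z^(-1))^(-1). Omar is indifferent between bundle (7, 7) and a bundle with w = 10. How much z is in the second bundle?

U depends on (w, z) only through S = 4w^(-1) + 4z^(-1), so equal utility means equal S. At (7, 7): S = 8/7.
With w = 10: 4·10^(-1) = 0.4, so 4z^(-1) = 8/7 − 0.4 = 26/35, i.e. z^(-1) = 13/70.
Hence z = 1/(13/70) = 70/13.
Check: U(10, 70/13) = 0.875.

z = 70/13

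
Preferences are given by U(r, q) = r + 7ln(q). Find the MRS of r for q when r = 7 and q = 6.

MRS = 6/7

MU_r = 1, MU_q = 7/q.
MRS = 1 ÷ (7/q).
At (7, 6): MRS = 6/7.
The indifference curve has slope −6/7 at this bundle.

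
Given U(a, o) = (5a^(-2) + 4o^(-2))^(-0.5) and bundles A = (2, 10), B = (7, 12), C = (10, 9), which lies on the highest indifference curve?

Bundle C

Evaluate utility at each bundle:
U(A) = 0.880.
U(B) = 2.775.
U(C) = 3.172.
Highest utility is C, so C ≻ B ≻ A.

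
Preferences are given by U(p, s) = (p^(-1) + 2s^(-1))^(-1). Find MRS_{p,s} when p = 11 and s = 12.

MRS = 72/121

For CES with ρ = -1, MRS = (1/2)·(s/p)^2.
At (11, 12): MRS = 72/121.
The indifference curve has slope −72/121 at this bundle.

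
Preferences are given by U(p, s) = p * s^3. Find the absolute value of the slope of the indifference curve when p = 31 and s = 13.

MRS = 13/93

MU_p = s^3 and MU_s = 3·p·s^2.
MRS = MU_p/MU_s = (1/3)·s/p.
At (31, 13): MRS = 13/93.
The indifference curve has slope −13/93 at this bundle.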